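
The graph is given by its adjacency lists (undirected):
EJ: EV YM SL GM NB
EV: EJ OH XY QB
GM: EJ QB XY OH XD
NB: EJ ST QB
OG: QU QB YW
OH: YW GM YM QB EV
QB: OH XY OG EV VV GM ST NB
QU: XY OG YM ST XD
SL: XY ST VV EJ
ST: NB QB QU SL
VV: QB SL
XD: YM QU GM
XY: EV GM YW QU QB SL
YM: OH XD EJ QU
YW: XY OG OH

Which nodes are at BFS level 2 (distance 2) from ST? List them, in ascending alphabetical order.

EJ, EV, GM, OG, OH, VV, XD, XY, YM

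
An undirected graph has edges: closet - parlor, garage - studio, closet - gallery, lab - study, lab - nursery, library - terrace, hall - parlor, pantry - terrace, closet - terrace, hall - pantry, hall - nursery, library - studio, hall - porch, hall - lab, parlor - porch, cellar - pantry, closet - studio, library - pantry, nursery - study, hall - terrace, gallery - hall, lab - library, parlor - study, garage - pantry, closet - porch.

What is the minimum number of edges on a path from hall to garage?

Level 0: hall
Level 1: gallery, lab, nursery, pantry, parlor, porch, terrace
Level 2: cellar, closet, garage, library, study
Level 3: studio
garage first appears at level 2.

2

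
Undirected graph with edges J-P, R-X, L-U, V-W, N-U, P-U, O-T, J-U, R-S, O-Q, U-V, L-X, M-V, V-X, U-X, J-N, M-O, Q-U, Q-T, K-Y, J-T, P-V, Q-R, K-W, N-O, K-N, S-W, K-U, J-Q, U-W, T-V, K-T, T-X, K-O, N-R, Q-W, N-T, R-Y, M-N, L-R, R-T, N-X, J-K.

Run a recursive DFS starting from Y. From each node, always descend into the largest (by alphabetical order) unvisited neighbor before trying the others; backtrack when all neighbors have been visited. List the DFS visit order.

Y, R, X, V, W, U, Q, T, O, N, M, K, J, P, L, S

Visit Y
Y → R
R → X
X → V
V → W
W → U
U → Q
Q → T
T → O
O → N
N → M
N → K
K → J
J → P
U → L
W → S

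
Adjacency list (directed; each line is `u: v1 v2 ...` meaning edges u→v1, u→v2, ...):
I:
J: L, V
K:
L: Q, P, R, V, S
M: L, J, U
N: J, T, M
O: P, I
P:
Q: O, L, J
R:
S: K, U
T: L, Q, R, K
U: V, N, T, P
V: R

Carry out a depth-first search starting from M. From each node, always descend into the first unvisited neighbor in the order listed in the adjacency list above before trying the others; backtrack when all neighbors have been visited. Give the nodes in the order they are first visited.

M, L, Q, O, P, I, J, V, R, S, K, U, N, T

Visit M
M → L
L → Q
Q → O
O → P
O → I
Q → J
J → V
V → R
L → S
S → K
S → U
U → N
N → T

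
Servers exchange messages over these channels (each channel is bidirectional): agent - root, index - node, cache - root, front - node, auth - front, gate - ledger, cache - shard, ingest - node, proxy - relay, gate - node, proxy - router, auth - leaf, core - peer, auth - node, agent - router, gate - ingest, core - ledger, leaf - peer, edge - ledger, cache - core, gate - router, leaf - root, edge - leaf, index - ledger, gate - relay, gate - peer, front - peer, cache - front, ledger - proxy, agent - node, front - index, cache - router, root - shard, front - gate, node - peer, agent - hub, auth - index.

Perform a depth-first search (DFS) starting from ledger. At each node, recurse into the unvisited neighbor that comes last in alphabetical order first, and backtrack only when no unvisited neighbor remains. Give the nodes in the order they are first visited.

Visit ledger
ledger → proxy
proxy → router
router → gate
gate → relay
gate → peer
peer → node
node → ingest
node → index
index → front
front → cache
cache → shard
shard → root
root → leaf
leaf → edge
leaf → auth
root → agent
agent → hub
cache → core

ledger, proxy, router, gate, relay, peer, node, ingest, index, front, cache, shard, root, leaf, edge, auth, agent, hub, core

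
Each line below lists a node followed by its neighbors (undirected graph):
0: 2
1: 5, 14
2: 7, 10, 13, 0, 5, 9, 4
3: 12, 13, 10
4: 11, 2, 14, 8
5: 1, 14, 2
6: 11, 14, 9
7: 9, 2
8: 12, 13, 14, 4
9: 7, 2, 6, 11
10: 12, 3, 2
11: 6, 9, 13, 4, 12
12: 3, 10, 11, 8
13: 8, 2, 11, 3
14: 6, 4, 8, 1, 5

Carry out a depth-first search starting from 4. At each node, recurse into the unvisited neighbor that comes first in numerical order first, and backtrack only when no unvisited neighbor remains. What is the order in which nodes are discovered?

4 2 0 5 1 14 6 9 7 11 12 3 10 13 8

Visit 4
4 → 2
2 → 0
2 → 5
5 → 1
1 → 14
14 → 6
6 → 9
9 → 7
9 → 11
11 → 12
12 → 3
3 → 10
3 → 13
13 → 8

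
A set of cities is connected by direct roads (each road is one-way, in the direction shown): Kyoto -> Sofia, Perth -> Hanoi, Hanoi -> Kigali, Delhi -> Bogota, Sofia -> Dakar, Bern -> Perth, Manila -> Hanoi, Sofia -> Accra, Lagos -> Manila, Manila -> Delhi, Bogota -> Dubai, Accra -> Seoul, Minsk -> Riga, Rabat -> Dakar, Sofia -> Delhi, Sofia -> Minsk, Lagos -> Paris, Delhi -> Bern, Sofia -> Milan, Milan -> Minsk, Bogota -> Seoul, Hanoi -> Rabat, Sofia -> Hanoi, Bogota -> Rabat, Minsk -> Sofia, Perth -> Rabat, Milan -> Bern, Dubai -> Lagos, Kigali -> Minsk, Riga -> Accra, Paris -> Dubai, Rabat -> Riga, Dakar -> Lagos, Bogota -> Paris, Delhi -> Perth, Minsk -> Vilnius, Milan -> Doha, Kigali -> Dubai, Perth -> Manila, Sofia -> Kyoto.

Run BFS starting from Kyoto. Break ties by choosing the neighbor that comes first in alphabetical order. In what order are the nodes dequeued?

Kyoto -> Sofia -> Accra -> Dakar -> Delhi -> Hanoi -> Milan -> Minsk -> Seoul -> Lagos -> Bern -> Bogota -> Perth -> Kigali -> Rabat -> Doha -> Riga -> Vilnius -> Manila -> Paris -> Dubai

Visit Kyoto; enqueue Sofia → queue [Sofia]
Visit Sofia; enqueue Accra, Dakar, Delhi, Hanoi, Milan, Minsk → queue [Accra, Dakar, Delhi, Hanoi, Milan, Minsk]
Visit Accra; enqueue Seoul → queue [Dakar, Delhi, Hanoi, Milan, Minsk, Seoul]
Visit Dakar; enqueue Lagos → queue [Delhi, Hanoi, Milan, Minsk, Seoul, Lagos]
Visit Delhi; enqueue Bern, Bogota, Perth → queue [Hanoi, Milan, Minsk, Seoul, Lagos, Bern, Bogota, Perth]
Visit Hanoi; enqueue Kigali, Rabat → queue [Milan, Minsk, Seoul, Lagos, Bern, Bogota, Perth, Kigali, Rabat]
Visit Milan; enqueue Doha → queue [Minsk, Seoul, Lagos, Bern, Bogota, Perth, Kigali, Rabat, Doha]
Visit Minsk; enqueue Riga, Vilnius → queue [Seoul, Lagos, Bern, Bogota, Perth, Kigali, Rabat, Doha, Riga, Vilnius]
Visit Seoul → queue [Lagos, Bern, Bogota, Perth, Kigali, Rabat, Doha, Riga, Vilnius]
Visit Lagos; enqueue Manila, Paris → queue [Bern, Bogota, Perth, Kigali, Rabat, Doha, Riga, Vilnius, Manila, Paris]
Visit Bern → queue [Bogota, Perth, Kigali, Rabat, Doha, Riga, Vilnius, Manila, Paris]
Visit Bogota; enqueue Dubai → queue [Perth, Kigali, Rabat, Doha, Riga, Vilnius, Manila, Paris, Dubai]
Visit Perth → queue [Kigali, Rabat, Doha, Riga, Vilnius, Manila, Paris, Dubai]
Visit Kigali → queue [Rabat, Doha, Riga, Vilnius, Manila, Paris, Dubai]
Visit Rabat → queue [Doha, Riga, Vilnius, Manila, Paris, Dubai]
Visit Doha → queue [Riga, Vilnius, Manila, Paris, Dubai]
Visit Riga → queue [Vilnius, Manila, Paris, Dubai]
Visit Vilnius → queue [Manila, Paris, Dubai]
Visit Manila → queue [Paris, Dubai]
Visit Paris → queue [Dubai]
Visit Dubai → queue []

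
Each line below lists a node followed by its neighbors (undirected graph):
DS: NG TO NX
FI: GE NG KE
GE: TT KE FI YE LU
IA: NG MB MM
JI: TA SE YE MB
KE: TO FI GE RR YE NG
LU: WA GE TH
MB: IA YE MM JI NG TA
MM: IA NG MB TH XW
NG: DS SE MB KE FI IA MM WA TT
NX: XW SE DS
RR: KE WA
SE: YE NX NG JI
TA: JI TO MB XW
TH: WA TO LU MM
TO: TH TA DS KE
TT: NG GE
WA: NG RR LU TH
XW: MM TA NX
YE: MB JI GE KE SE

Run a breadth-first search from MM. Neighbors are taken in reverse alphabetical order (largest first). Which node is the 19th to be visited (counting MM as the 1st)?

RR

Visit MM; enqueue XW, TH, NG, MB, IA → queue [XW, TH, NG, MB, IA]
Visit XW; enqueue TA, NX → queue [TH, NG, MB, IA, TA, NX]
Visit TH; enqueue WA, TO, LU → queue [NG, MB, IA, TA, NX, WA, TO, LU]
Visit NG; enqueue TT, SE, KE, FI, DS → queue [MB, IA, TA, NX, WA, TO, LU, TT, SE, KE, FI, DS]
Visit MB; enqueue YE, JI → queue [IA, TA, NX, WA, TO, LU, TT, SE, KE, FI, DS, YE, JI]
Visit IA → queue [TA, NX, WA, TO, LU, TT, SE, KE, FI, DS, YE, JI]
Visit TA → queue [NX, WA, TO, LU, TT, SE, KE, FI, DS, YE, JI]
Visit NX → queue [WA, TO, LU, TT, SE, KE, FI, DS, YE, JI]
Visit WA; enqueue RR → queue [TO, LU, TT, SE, KE, FI, DS, YE, JI, RR]
Visit TO → queue [LU, TT, SE, KE, FI, DS, YE, JI, RR]
Visit LU; enqueue GE → queue [TT, SE, KE, FI, DS, YE, JI, RR, GE]
Visit TT → queue [SE, KE, FI, DS, YE, JI, RR, GE]
Visit SE → queue [KE, FI, DS, YE, JI, RR, GE]
Visit KE → queue [FI, DS, YE, JI, RR, GE]
Visit FI → queue [DS, YE, JI, RR, GE]
Visit DS → queue [YE, JI, RR, GE]
Visit YE → queue [JI, RR, GE]
Visit JI → queue [RR, GE]
Visit RR → queue [GE]
Visit GE → queue []

Visit order: MM, XW, TH, NG, MB, IA, TA, NX, WA, TO, LU, TT, SE, KE, FI, DS, YE, JI, RR, GE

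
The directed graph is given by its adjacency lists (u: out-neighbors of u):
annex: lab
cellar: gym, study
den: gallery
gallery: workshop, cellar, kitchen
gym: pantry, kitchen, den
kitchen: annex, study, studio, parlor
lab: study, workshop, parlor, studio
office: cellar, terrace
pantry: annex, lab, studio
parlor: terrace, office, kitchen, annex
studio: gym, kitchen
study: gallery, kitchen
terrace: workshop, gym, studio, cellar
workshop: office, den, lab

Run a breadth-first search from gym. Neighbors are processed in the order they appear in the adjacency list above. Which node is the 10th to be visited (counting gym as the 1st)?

gallery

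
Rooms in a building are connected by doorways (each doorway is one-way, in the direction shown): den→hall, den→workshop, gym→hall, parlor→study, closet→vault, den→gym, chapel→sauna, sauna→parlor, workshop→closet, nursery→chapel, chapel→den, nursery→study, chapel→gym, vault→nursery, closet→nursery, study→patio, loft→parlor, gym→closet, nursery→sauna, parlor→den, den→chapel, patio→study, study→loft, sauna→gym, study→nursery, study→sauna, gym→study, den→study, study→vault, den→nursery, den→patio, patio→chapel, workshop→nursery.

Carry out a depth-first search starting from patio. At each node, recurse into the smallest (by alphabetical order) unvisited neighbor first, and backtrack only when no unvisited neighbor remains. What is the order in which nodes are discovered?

Visit patio
patio → chapel
chapel → den
den → gym
gym → closet
closet → nursery
nursery → sauna
sauna → parlor
parlor → study
study → loft
study → vault
gym → hall
den → workshop

patio, chapel, den, gym, closet, nursery, sauna, parlor, study, loft, vault, hall, workshop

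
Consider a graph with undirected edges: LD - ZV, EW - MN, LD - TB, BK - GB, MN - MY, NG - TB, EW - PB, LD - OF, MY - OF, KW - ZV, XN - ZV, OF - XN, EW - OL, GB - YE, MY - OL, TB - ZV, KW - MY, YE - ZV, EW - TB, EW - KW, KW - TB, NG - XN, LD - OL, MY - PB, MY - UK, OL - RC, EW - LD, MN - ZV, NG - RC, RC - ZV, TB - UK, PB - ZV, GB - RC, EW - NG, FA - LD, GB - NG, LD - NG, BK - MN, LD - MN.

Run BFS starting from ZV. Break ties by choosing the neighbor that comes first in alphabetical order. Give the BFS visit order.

Visit ZV; enqueue KW, LD, MN, PB, RC, TB, XN, YE → queue [KW, LD, MN, PB, RC, TB, XN, YE]
Visit KW; enqueue EW, MY → queue [LD, MN, PB, RC, TB, XN, YE, EW, MY]
Visit LD; enqueue FA, NG, OF, OL → queue [MN, PB, RC, TB, XN, YE, EW, MY, FA, NG, OF, OL]
Visit MN; enqueue BK → queue [PB, RC, TB, XN, YE, EW, MY, FA, NG, OF, OL, BK]
Visit PB → queue [RC, TB, XN, YE, EW, MY, FA, NG, OF, OL, BK]
Visit RC; enqueue GB → queue [TB, XN, YE, EW, MY, FA, NG, OF, OL, BK, GB]
Visit TB; enqueue UK → queue [XN, YE, EW, MY, FA, NG, OF, OL, BK, GB, UK]
Visit XN → queue [YE, EW, MY, FA, NG, OF, OL, BK, GB, UK]
Visit YE → queue [EW, MY, FA, NG, OF, OL, BK, GB, UK]
Visit EW → queue [MY, FA, NG, OF, OL, BK, GB, UK]
Visit MY → queue [FA, NG, OF, OL, BK, GB, UK]
Visit FA → queue [NG, OF, OL, BK, GB, UK]
Visit NG → queue [OF, OL, BK, GB, UK]
Visit OF → queue [OL, BK, GB, UK]
Visit OL → queue [BK, GB, UK]
Visit BK → queue [GB, UK]
Visit GB → queue [UK]
Visit UK → queue []

ZV -> KW -> LD -> MN -> PB -> RC -> TB -> XN -> YE -> EW -> MY -> FA -> NG -> OF -> OL -> BK -> GB -> UK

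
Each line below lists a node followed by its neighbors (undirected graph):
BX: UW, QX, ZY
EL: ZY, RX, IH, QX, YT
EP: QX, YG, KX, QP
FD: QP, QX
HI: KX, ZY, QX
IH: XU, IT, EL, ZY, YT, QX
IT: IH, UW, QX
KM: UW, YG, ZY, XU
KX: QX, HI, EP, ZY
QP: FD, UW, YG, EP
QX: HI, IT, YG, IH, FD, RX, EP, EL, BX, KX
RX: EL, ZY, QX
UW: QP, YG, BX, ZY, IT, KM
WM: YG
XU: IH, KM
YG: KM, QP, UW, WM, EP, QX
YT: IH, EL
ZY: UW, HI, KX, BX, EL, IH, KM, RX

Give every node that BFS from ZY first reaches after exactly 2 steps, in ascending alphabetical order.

Level 0: ZY
Level 1: BX, EL, HI, IH, KM, KX, RX, UW
Level 2: EP, IT, QP, QX, XU, YG, YT
Level 3: FD, WM

EP, IT, QP, QX, XU, YG, YT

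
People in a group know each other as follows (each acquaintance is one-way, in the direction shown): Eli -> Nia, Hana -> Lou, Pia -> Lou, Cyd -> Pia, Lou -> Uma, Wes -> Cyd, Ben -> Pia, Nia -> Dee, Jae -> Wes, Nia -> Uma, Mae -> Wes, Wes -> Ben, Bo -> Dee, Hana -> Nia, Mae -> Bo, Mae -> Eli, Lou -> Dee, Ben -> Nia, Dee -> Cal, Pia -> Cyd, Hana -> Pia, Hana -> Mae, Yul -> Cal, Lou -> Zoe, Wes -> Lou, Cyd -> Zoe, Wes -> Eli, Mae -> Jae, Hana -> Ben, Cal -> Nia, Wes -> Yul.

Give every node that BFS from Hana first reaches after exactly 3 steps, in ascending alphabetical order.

Cal, Yul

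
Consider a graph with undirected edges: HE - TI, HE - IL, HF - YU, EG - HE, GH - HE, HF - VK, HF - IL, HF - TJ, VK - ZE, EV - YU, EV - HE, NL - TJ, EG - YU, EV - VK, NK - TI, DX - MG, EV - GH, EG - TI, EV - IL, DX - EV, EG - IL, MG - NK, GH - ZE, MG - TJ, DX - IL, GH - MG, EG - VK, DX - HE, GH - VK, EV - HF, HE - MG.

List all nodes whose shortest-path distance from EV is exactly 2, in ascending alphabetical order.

Level 0: EV
Level 1: DX, GH, HE, HF, IL, VK, YU
Level 2: EG, MG, TI, TJ, ZE
Level 3: NK, NL

EG, MG, TI, TJ, ZE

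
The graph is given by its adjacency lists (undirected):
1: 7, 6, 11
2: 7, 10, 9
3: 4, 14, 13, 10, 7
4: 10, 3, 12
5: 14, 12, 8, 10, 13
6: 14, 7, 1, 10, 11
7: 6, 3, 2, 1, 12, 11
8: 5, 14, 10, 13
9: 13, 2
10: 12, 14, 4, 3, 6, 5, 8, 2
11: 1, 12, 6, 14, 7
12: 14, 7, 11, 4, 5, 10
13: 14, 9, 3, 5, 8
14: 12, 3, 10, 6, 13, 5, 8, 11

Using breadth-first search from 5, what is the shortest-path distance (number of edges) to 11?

2

Level 0: 5
Level 1: 8, 10, 12, 13, 14
Level 2: 2, 3, 4, 6, 7, 9, 11
Level 3: 1
11 first appears at level 2.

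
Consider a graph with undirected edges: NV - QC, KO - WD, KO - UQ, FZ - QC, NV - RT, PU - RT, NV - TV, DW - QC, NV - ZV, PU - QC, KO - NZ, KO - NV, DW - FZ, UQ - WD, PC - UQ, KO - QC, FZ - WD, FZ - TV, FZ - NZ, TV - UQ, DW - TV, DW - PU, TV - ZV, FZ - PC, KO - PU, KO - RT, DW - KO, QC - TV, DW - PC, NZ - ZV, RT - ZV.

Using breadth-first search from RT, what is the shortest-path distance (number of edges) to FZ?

3

Level 0: RT
Level 1: KO, NV, PU, ZV
Level 2: DW, NZ, QC, TV, UQ, WD
Level 3: FZ, PC
FZ first appears at level 3.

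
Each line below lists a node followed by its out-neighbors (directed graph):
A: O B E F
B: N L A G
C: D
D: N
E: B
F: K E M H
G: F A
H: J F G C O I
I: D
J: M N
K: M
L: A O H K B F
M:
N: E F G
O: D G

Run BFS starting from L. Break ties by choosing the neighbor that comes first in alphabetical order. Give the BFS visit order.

L → A → B → F → H → K → O → E → G → N → M → C → I → J → D

Visit L; enqueue A, B, F, H, K, O → queue [A, B, F, H, K, O]
Visit A; enqueue E → queue [B, F, H, K, O, E]
Visit B; enqueue G, N → queue [F, H, K, O, E, G, N]
Visit F; enqueue M → queue [H, K, O, E, G, N, M]
Visit H; enqueue C, I, J → queue [K, O, E, G, N, M, C, I, J]
Visit K → queue [O, E, G, N, M, C, I, J]
Visit O; enqueue D → queue [E, G, N, M, C, I, J, D]
Visit E → queue [G, N, M, C, I, J, D]
Visit G → queue [N, M, C, I, J, D]
Visit N → queue [M, C, I, J, D]
Visit M → queue [C, I, J, D]
Visit C → queue [I, J, D]
Visit I → queue [J, D]
Visit J → queue [D]
Visit D → queue []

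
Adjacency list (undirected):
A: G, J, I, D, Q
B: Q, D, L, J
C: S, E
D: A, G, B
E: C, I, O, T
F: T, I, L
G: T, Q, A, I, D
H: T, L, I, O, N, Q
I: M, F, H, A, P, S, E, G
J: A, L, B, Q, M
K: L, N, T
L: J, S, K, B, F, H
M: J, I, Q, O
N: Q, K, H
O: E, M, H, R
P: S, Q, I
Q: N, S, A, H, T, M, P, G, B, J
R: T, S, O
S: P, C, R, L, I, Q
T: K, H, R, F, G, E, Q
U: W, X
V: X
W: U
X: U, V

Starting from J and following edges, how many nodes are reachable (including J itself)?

BFS from J visits: J, A, L, B, Q, M, G, I, D, S, K, F, H, N, T, P, O, E, C, R
Reachable nodes: 20 of 24 total.

20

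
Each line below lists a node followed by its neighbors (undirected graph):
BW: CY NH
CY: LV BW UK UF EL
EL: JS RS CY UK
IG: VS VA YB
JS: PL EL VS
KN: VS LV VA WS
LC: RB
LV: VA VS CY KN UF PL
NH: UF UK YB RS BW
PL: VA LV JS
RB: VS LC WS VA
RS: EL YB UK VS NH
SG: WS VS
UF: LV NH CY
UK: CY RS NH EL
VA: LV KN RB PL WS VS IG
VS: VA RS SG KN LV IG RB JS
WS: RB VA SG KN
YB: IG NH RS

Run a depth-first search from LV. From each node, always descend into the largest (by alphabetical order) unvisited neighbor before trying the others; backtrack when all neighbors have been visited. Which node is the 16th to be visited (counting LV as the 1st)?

UF

Visit LV
LV → VS
VS → VA
VA → WS
WS → SG
WS → RB
RB → LC
WS → KN
VA → PL
PL → JS
JS → EL
EL → UK
UK → RS
RS → YB
YB → NH
NH → UF
UF → CY
CY → BW
YB → IG

Visit order: LV, VS, VA, WS, SG, RB, LC, KN, PL, JS, EL, UK, RS, YB, NH, UF, CY, BW, IG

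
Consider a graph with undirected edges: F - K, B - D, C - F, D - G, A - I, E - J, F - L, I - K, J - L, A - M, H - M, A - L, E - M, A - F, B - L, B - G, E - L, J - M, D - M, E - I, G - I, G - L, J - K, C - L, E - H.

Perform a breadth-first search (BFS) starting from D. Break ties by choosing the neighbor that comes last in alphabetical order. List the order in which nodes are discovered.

D -> M -> G -> B -> J -> H -> E -> A -> L -> I -> K -> F -> C

Visit D; enqueue M, G, B → queue [M, G, B]
Visit M; enqueue J, H, E, A → queue [G, B, J, H, E, A]
Visit G; enqueue L, I → queue [B, J, H, E, A, L, I]
Visit B → queue [J, H, E, A, L, I]
Visit J; enqueue K → queue [H, E, A, L, I, K]
Visit H → queue [E, A, L, I, K]
Visit E → queue [A, L, I, K]
Visit A; enqueue F → queue [L, I, K, F]
Visit L; enqueue C → queue [I, K, F, C]
Visit I → queue [K, F, C]
Visit K → queue [F, C]
Visit F → queue [C]
Visit C → queue []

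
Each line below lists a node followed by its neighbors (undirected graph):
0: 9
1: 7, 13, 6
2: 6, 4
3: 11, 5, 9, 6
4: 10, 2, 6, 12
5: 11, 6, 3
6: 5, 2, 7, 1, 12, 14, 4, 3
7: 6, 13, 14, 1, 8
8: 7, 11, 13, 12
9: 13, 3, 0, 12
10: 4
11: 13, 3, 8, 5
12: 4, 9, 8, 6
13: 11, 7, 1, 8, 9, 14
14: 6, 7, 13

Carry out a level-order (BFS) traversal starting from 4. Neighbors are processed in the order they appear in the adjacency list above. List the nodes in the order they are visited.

Visit 4; enqueue 10, 2, 6, 12 → queue [10, 2, 6, 12]
Visit 10 → queue [2, 6, 12]
Visit 2 → queue [6, 12]
Visit 6; enqueue 5, 7, 1, 14, 3 → queue [12, 5, 7, 1, 14, 3]
Visit 12; enqueue 9, 8 → queue [5, 7, 1, 14, 3, 9, 8]
Visit 5; enqueue 11 → queue [7, 1, 14, 3, 9, 8, 11]
Visit 7; enqueue 13 → queue [1, 14, 3, 9, 8, 11, 13]
Visit 1 → queue [14, 3, 9, 8, 11, 13]
Visit 14 → queue [3, 9, 8, 11, 13]
Visit 3 → queue [9, 8, 11, 13]
Visit 9; enqueue 0 → queue [8, 11, 13, 0]
Visit 8 → queue [11, 13, 0]
Visit 11 → queue [13, 0]
Visit 13 → queue [0]
Visit 0 → queue []

4 -> 10 -> 2 -> 6 -> 12 -> 5 -> 7 -> 1 -> 14 -> 3 -> 9 -> 8 -> 11 -> 13 -> 0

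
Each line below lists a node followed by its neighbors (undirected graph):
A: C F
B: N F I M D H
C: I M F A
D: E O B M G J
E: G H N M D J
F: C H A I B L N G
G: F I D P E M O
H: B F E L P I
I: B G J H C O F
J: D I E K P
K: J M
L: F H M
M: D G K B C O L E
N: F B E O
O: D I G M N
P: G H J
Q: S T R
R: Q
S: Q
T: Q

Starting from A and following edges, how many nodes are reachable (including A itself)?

BFS from A visits: A, C, F, I, M, B, G, H, L, N, J, O, D, E, K, P
Reachable nodes: 16 of 20 total.

16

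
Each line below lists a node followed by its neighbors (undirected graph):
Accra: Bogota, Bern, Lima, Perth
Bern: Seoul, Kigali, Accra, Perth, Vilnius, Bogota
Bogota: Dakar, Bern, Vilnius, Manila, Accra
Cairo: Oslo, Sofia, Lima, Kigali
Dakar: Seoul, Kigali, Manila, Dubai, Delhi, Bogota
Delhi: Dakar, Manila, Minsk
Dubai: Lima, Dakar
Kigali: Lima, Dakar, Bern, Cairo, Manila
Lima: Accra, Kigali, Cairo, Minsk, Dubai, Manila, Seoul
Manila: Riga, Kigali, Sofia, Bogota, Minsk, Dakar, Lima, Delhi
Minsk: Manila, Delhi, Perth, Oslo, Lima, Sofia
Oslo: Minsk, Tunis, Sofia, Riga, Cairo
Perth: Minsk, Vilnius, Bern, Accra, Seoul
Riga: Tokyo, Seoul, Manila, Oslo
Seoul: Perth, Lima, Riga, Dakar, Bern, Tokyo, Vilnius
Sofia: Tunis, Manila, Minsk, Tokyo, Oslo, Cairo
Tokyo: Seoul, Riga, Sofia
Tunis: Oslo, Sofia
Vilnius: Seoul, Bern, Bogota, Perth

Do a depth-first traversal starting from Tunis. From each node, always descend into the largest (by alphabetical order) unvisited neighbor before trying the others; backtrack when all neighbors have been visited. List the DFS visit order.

Visit Tunis
Tunis → Sofia
Sofia → Tokyo
Tokyo → Seoul
Seoul → Vilnius
Vilnius → Perth
Perth → Minsk
Minsk → Oslo
Oslo → Riga
Riga → Manila
Manila → Lima
Lima → Kigali
Kigali → Dakar
Dakar → Dubai
Dakar → Delhi
Dakar → Bogota
Bogota → Bern
Bern → Accra
Kigali → Cairo

Tunis, Sofia, Tokyo, Seoul, Vilnius, Perth, Minsk, Oslo, Riga, Manila, Lima, Kigali, Dakar, Dubai, Delhi, Bogota, Bern, Accra, Cairo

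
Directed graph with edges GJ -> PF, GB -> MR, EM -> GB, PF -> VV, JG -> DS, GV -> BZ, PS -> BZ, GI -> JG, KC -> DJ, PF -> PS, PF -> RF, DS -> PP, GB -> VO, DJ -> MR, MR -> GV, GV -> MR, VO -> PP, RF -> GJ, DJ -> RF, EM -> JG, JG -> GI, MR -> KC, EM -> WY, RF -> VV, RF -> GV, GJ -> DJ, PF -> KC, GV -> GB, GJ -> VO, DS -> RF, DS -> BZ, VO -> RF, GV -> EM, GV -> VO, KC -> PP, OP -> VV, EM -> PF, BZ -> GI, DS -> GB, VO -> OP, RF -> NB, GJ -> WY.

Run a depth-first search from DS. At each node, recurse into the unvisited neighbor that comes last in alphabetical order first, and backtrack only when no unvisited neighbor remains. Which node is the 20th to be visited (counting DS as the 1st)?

Visit DS
DS → RF
RF → VV
RF → NB
RF → GV
GV → VO
VO → PP
VO → OP
GV → MR
MR → KC
KC → DJ
GV → GB
GV → EM
EM → WY
EM → PF
PF → PS
PS → BZ
BZ → GI
GI → JG
RF → GJ

Visit order: DS, RF, VV, NB, GV, VO, PP, OP, MR, KC, DJ, GB, EM, WY, PF, PS, BZ, GI, JG, GJ

GJ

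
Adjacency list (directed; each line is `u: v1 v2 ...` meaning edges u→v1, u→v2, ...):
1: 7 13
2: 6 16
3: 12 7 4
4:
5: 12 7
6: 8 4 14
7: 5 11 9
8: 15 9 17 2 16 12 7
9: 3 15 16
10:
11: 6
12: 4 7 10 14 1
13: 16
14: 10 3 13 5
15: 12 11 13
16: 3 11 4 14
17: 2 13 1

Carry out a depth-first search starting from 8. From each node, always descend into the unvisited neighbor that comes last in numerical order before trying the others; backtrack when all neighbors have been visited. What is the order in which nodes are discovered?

8, 17, 13, 16, 14, 10, 5, 12, 7, 11, 6, 4, 9, 15, 3, 1, 2

Visit 8
8 → 17
17 → 13
13 → 16
16 → 14
14 → 10
14 → 5
5 → 12
12 → 7
7 → 11
11 → 6
6 → 4
7 → 9
9 → 15
9 → 3
12 → 1
17 → 2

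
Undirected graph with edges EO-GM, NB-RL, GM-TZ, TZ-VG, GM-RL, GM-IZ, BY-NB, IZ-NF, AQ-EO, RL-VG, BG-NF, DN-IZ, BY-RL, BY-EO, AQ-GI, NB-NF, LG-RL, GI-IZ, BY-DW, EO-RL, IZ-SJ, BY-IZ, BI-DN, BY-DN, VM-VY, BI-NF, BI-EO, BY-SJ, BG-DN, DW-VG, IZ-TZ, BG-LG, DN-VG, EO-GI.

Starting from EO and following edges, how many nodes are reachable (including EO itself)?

17

BFS from EO visits: EO, RL, GM, GI, BY, BI, AQ, VG, NB, LG, TZ, IZ, SJ, DW, DN, NF, BG
Reachable nodes: 17 of 19 total.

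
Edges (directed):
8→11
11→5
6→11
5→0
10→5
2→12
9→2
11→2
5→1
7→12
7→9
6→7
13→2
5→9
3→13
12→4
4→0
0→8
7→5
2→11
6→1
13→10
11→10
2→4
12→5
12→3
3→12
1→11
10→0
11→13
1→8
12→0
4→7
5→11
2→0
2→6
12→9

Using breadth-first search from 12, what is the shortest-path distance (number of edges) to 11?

Level 0: 12
Level 1: 0, 3, 4, 5, 9
Level 2: 1, 2, 7, 8, 11, 13
Level 3: 6, 10
11 first appears at level 2.

2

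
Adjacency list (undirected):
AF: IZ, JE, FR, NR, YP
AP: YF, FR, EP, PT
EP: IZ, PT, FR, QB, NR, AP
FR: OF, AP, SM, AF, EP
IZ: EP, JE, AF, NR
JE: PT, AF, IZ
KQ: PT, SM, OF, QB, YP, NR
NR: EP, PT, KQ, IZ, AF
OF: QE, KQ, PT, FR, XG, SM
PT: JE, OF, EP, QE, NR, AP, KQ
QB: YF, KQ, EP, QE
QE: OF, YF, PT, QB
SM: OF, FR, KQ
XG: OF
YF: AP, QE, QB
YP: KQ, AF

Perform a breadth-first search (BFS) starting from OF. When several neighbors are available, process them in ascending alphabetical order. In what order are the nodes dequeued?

Visit OF; enqueue FR, KQ, PT, QE, SM, XG → queue [FR, KQ, PT, QE, SM, XG]
Visit FR; enqueue AF, AP, EP → queue [KQ, PT, QE, SM, XG, AF, AP, EP]
Visit KQ; enqueue NR, QB, YP → queue [PT, QE, SM, XG, AF, AP, EP, NR, QB, YP]
Visit PT; enqueue JE → queue [QE, SM, XG, AF, AP, EP, NR, QB, YP, JE]
Visit QE; enqueue YF → queue [SM, XG, AF, AP, EP, NR, QB, YP, JE, YF]
Visit SM → queue [XG, AF, AP, EP, NR, QB, YP, JE, YF]
Visit XG → queue [AF, AP, EP, NR, QB, YP, JE, YF]
Visit AF; enqueue IZ → queue [AP, EP, NR, QB, YP, JE, YF, IZ]
Visit AP → queue [EP, NR, QB, YP, JE, YF, IZ]
Visit EP → queue [NR, QB, YP, JE, YF, IZ]
Visit NR → queue [QB, YP, JE, YF, IZ]
Visit QB → queue [YP, JE, YF, IZ]
Visit YP → queue [JE, YF, IZ]
Visit JE → queue [YF, IZ]
Visit YF → queue [IZ]
Visit IZ → queue []

OF, FR, KQ, PT, QE, SM, XG, AF, AP, EP, NR, QB, YP, JE, YF, IZ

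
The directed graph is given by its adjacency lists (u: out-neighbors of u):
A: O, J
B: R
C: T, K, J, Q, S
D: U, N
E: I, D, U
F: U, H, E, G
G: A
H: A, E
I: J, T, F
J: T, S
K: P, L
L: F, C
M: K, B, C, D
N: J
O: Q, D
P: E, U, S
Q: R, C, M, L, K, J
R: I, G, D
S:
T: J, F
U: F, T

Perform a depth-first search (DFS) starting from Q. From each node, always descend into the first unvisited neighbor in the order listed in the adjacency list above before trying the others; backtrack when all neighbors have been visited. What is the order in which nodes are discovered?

Q, R, I, J, T, F, U, H, A, O, D, N, E, G, S, C, K, P, L, M, B

Visit Q
Q → R
R → I
I → J
J → T
T → F
F → U
F → H
H → A
A → O
O → D
D → N
H → E
F → G
J → S
Q → C
C → K
K → P
K → L
Q → M
M → B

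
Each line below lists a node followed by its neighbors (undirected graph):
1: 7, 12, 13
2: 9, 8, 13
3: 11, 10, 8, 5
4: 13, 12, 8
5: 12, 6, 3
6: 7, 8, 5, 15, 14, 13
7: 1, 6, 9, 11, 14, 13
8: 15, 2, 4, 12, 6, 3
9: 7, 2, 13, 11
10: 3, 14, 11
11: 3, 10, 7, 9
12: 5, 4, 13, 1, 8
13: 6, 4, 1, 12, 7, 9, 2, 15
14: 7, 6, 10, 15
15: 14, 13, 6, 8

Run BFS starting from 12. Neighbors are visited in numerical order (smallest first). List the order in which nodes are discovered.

Visit 12; enqueue 1, 4, 5, 8, 13 → queue [1, 4, 5, 8, 13]
Visit 1; enqueue 7 → queue [4, 5, 8, 13, 7]
Visit 4 → queue [5, 8, 13, 7]
Visit 5; enqueue 3, 6 → queue [8, 13, 7, 3, 6]
Visit 8; enqueue 2, 15 → queue [13, 7, 3, 6, 2, 15]
Visit 13; enqueue 9 → queue [7, 3, 6, 2, 15, 9]
Visit 7; enqueue 11, 14 → queue [3, 6, 2, 15, 9, 11, 14]
Visit 3; enqueue 10 → queue [6, 2, 15, 9, 11, 14, 10]
Visit 6 → queue [2, 15, 9, 11, 14, 10]
Visit 2 → queue [15, 9, 11, 14, 10]
Visit 15 → queue [9, 11, 14, 10]
Visit 9 → queue [11, 14, 10]
Visit 11 → queue [14, 10]
Visit 14 → queue [10]
Visit 10 → queue []

12 → 1 → 4 → 5 → 8 → 13 → 7 → 3 → 6 → 2 → 15 → 9 → 11 → 14 → 10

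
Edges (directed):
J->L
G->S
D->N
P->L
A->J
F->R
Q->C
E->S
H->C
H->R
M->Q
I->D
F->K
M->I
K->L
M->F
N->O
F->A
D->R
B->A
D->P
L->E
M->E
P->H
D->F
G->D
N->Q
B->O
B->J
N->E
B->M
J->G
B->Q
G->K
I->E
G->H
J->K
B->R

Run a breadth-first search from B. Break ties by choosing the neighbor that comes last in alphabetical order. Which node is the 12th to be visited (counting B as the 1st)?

L

Visit B; enqueue R, Q, O, M, J, A → queue [R, Q, O, M, J, A]
Visit R → queue [Q, O, M, J, A]
Visit Q; enqueue C → queue [O, M, J, A, C]
Visit O → queue [M, J, A, C]
Visit M; enqueue I, F, E → queue [J, A, C, I, F, E]
Visit J; enqueue L, K, G → queue [A, C, I, F, E, L, K, G]
Visit A → queue [C, I, F, E, L, K, G]
Visit C → queue [I, F, E, L, K, G]
Visit I; enqueue D → queue [F, E, L, K, G, D]
Visit F → queue [E, L, K, G, D]
Visit E; enqueue S → queue [L, K, G, D, S]
Visit L → queue [K, G, D, S]
Visit K → queue [G, D, S]
Visit G; enqueue H → queue [D, S, H]
Visit D; enqueue P, N → queue [S, H, P, N]
Visit S → queue [H, P, N]
Visit H → queue [P, N]
Visit P → queue [N]
Visit N → queue []

Visit order: B, R, Q, O, M, J, A, C, I, F, E, L, K, G, D, S, H, P, N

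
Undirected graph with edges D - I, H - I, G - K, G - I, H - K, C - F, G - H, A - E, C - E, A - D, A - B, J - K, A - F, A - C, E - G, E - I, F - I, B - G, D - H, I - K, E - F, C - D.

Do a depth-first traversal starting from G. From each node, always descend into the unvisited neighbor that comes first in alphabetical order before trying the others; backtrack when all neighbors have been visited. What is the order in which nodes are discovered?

G -> B -> A -> C -> D -> H -> I -> E -> F -> K -> J

Visit G
G → B
B → A
A → C
C → D
D → H
H → I
I → E
E → F
I → K
K → J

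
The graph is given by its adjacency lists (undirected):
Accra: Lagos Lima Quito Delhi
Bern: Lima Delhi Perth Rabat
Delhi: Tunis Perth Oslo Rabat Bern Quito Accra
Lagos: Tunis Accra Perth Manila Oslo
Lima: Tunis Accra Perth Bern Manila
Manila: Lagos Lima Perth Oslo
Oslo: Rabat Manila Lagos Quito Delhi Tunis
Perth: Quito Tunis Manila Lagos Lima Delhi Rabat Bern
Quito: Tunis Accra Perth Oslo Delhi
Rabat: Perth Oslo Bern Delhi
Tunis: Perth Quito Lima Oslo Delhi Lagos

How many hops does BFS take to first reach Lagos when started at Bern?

2

Level 0: Bern
Level 1: Delhi, Lima, Perth, Rabat
Level 2: Accra, Lagos, Manila, Oslo, Quito, Tunis
Lagos first appears at level 2.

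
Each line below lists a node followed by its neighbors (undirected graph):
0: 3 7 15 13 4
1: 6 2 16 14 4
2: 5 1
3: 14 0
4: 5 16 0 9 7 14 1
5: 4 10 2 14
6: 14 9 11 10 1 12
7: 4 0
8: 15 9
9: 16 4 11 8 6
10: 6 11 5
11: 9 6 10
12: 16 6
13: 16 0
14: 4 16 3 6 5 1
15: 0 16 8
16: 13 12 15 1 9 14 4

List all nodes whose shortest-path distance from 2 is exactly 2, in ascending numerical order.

4, 6, 10, 14, 16

Level 0: 2
Level 1: 1, 5
Level 2: 4, 6, 10, 14, 16
Level 3: 0, 3, 7, 9, 11, 12, 13, 15
Level 4: 8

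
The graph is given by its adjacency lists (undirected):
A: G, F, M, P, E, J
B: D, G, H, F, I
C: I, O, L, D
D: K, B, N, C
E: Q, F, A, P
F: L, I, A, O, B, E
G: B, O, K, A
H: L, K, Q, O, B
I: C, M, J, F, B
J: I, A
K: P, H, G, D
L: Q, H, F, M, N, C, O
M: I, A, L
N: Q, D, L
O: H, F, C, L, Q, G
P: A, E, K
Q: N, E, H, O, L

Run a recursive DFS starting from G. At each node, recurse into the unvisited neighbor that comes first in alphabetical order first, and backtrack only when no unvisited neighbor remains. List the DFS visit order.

Visit G
G → A
A → E
E → F
F → B
B → D
D → C
C → I
I → J
I → M
M → L
L → H
H → K
K → P
H → O
O → Q
Q → N

G A E F B D C I J M L H K P O Q N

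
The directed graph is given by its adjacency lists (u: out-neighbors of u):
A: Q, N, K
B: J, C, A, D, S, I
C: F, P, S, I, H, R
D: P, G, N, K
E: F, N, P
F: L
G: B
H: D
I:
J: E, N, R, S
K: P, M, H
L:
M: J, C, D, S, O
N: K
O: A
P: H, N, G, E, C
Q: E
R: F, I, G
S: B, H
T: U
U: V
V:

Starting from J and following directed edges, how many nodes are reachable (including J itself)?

BFS from J visits: J, E, N, R, S, F, P, K, I, G, B, H, L, C, M, A, D, O, Q
Reachable nodes: 19 of 22 total.

19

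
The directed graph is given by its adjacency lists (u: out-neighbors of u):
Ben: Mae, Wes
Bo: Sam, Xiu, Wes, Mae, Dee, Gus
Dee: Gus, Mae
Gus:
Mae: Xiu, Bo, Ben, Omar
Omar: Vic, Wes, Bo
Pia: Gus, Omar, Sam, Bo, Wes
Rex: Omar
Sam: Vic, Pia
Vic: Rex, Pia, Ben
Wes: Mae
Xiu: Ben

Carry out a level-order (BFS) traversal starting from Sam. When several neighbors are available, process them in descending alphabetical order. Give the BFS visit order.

Sam Vic Pia Rex Ben Wes Omar Gus Bo Mae Xiu Dee

Visit Sam; enqueue Vic, Pia → queue [Vic, Pia]
Visit Vic; enqueue Rex, Ben → queue [Pia, Rex, Ben]
Visit Pia; enqueue Wes, Omar, Gus, Bo → queue [Rex, Ben, Wes, Omar, Gus, Bo]
Visit Rex → queue [Ben, Wes, Omar, Gus, Bo]
Visit Ben; enqueue Mae → queue [Wes, Omar, Gus, Bo, Mae]
Visit Wes → queue [Omar, Gus, Bo, Mae]
Visit Omar → queue [Gus, Bo, Mae]
Visit Gus → queue [Bo, Mae]
Visit Bo; enqueue Xiu, Dee → queue [Mae, Xiu, Dee]
Visit Mae → queue [Xiu, Dee]
Visit Xiu → queue [Dee]
Visit Dee → queue []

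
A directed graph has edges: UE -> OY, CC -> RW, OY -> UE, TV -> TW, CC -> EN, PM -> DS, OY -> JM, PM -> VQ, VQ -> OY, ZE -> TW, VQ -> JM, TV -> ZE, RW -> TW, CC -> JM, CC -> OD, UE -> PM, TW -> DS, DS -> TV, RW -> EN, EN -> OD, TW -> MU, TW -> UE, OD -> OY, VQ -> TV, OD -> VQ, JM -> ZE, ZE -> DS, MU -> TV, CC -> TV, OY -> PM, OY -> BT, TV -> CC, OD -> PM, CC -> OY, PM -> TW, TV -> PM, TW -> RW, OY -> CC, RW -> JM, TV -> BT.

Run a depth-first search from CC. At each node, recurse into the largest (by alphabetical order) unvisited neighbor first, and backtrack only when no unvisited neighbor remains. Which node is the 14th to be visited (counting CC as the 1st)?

Visit CC
CC → TV
TV → ZE
ZE → TW
TW → UE
UE → PM
PM → VQ
VQ → OY
OY → JM
OY → BT
PM → DS
TW → RW
RW → EN
EN → OD
TW → MU

Visit order: CC, TV, ZE, TW, UE, PM, VQ, OY, JM, BT, DS, RW, EN, OD, MU

OD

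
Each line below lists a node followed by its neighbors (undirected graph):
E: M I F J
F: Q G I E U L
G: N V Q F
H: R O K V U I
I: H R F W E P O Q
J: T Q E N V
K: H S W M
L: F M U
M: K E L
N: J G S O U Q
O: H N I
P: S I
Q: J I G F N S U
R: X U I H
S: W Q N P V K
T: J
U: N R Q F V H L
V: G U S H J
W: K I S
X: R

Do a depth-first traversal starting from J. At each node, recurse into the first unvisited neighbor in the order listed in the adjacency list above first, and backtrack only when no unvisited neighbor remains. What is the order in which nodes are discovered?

J -> T -> Q -> I -> H -> R -> X -> U -> N -> G -> V -> S -> W -> K -> M -> E -> F -> L -> P -> O

Visit J
J → T
J → Q
Q → I
I → H
H → R
R → X
R → U
U → N
N → G
G → V
V → S
S → W
W → K
K → M
M → E
E → F
F → L
S → P
N → O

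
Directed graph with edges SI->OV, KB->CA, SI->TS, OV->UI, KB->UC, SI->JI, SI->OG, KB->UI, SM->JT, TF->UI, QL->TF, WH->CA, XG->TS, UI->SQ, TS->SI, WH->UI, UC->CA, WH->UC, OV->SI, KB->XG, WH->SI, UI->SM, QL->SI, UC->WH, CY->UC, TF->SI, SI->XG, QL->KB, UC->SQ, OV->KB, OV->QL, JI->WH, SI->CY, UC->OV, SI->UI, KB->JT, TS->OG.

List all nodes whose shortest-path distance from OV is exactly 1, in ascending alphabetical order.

Level 0: OV
Level 1: KB, QL, SI, UI
Level 2: CA, CY, JI, JT, OG, SM, SQ, TF, TS, UC, XG
Level 3: WH

KB, QL, SI, UI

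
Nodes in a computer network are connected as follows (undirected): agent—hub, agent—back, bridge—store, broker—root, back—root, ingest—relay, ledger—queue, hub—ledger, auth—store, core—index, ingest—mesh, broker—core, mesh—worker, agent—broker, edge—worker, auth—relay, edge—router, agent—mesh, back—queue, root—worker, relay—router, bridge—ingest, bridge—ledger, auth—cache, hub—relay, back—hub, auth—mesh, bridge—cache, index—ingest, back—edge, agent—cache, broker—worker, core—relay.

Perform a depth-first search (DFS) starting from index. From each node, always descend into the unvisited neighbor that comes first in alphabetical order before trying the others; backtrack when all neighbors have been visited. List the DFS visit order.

Visit index
index → core
core → broker
broker → agent
agent → back
back → edge
edge → router
router → relay
relay → auth
auth → cache
cache → bridge
bridge → ingest
ingest → mesh
mesh → worker
worker → root
bridge → ledger
ledger → hub
ledger → queue
bridge → store

index -> core -> broker -> agent -> back -> edge -> router -> relay -> auth -> cache -> bridge -> ingest -> mesh -> worker -> root -> ledger -> hub -> queue -> store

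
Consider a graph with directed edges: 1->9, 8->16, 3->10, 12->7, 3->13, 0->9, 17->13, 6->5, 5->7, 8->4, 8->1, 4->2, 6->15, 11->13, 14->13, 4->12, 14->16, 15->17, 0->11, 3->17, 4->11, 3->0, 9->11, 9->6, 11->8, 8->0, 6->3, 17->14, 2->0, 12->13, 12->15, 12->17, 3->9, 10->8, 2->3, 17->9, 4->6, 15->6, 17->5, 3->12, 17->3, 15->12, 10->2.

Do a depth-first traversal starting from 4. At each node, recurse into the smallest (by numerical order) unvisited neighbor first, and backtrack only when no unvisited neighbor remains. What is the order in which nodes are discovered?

4 -> 2 -> 0 -> 9 -> 6 -> 3 -> 10 -> 8 -> 1 -> 16 -> 12 -> 7 -> 13 -> 15 -> 17 -> 5 -> 14 -> 11

Visit 4
4 → 2
2 → 0
0 → 9
9 → 6
6 → 3
3 → 10
10 → 8
8 → 1
8 → 16
3 → 12
12 → 7
12 → 13
12 → 15
15 → 17
17 → 5
17 → 14
9 → 11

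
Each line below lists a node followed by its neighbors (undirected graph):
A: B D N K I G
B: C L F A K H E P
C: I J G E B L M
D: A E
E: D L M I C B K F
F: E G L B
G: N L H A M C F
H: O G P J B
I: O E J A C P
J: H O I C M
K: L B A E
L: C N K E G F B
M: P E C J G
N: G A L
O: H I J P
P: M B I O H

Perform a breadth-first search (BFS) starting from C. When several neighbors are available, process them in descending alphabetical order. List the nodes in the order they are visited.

Visit C; enqueue M, L, J, I, G, E, B → queue [M, L, J, I, G, E, B]
Visit M; enqueue P → queue [L, J, I, G, E, B, P]
Visit L; enqueue N, K, F → queue [J, I, G, E, B, P, N, K, F]
Visit J; enqueue O, H → queue [I, G, E, B, P, N, K, F, O, H]
Visit I; enqueue A → queue [G, E, B, P, N, K, F, O, H, A]
Visit G → queue [E, B, P, N, K, F, O, H, A]
Visit E; enqueue D → queue [B, P, N, K, F, O, H, A, D]
Visit B → queue [P, N, K, F, O, H, A, D]
Visit P → queue [N, K, F, O, H, A, D]
Visit N → queue [K, F, O, H, A, D]
Visit K → queue [F, O, H, A, D]
Visit F → queue [O, H, A, D]
Visit O → queue [H, A, D]
Visit H → queue [A, D]
Visit A → queue [D]
Visit D → queue []

C → M → L → J → I → G → E → B → P → N → K → F → O → H → A → D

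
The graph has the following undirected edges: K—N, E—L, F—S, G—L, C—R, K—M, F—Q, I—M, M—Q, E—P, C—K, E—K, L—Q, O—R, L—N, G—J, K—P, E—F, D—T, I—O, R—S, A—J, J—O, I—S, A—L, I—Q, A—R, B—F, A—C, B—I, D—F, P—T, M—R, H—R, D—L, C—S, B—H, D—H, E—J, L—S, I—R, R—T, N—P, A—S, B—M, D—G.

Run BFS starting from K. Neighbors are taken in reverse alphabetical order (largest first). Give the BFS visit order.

Visit K; enqueue P, N, M, E, C → queue [P, N, M, E, C]
Visit P; enqueue T → queue [N, M, E, C, T]
Visit N; enqueue L → queue [M, E, C, T, L]
Visit M; enqueue R, Q, I, B → queue [E, C, T, L, R, Q, I, B]
Visit E; enqueue J, F → queue [C, T, L, R, Q, I, B, J, F]
Visit C; enqueue S, A → queue [T, L, R, Q, I, B, J, F, S, A]
Visit T; enqueue D → queue [L, R, Q, I, B, J, F, S, A, D]
Visit L; enqueue G → queue [R, Q, I, B, J, F, S, A, D, G]
Visit R; enqueue O, H → queue [Q, I, B, J, F, S, A, D, G, O, H]
Visit Q → queue [I, B, J, F, S, A, D, G, O, H]
Visit I → queue [B, J, F, S, A, D, G, O, H]
Visit B → queue [J, F, S, A, D, G, O, H]
Visit J → queue [F, S, A, D, G, O, H]
Visit F → queue [S, A, D, G, O, H]
Visit S → queue [A, D, G, O, H]
Visit A → queue [D, G, O, H]
Visit D → queue [G, O, H]
Visit G → queue [O, H]
Visit O → queue [H]
Visit H → queue []

K → P → N → M → E → C → T → L → R → Q → I → B → J → F → S → A → D → G → O → H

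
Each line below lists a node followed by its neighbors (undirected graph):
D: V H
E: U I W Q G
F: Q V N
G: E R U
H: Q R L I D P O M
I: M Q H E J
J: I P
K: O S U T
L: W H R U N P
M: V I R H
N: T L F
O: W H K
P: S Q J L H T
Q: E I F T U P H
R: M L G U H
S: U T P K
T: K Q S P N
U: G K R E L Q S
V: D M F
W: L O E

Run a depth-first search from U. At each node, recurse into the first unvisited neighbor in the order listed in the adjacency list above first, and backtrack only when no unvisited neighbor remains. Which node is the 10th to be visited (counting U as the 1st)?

Visit U
U → G
G → E
E → I
I → M
M → V
V → D
D → H
H → Q
Q → F
F → N
N → T
T → K
K → O
O → W
W → L
L → R
L → P
P → S
P → J

Visit order: U, G, E, I, M, V, D, H, Q, F, N, T, K, O, W, L, R, P, S, J

F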